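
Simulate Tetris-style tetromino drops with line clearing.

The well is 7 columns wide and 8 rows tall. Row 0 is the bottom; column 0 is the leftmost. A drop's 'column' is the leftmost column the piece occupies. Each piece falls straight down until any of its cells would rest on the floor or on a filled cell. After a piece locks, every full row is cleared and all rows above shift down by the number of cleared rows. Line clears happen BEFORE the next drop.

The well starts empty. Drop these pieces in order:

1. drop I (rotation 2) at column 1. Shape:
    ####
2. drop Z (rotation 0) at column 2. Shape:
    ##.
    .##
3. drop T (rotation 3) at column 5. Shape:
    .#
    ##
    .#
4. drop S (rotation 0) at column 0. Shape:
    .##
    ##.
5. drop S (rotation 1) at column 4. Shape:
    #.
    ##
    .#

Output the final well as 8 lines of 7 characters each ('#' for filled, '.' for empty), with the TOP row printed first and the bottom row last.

Drop 1: I rot2 at col 1 lands with bottom-row=0; cleared 0 line(s) (total 0); column heights now [0 1 1 1 1 0 0], max=1
Drop 2: Z rot0 at col 2 lands with bottom-row=1; cleared 0 line(s) (total 0); column heights now [0 1 3 3 2 0 0], max=3
Drop 3: T rot3 at col 5 lands with bottom-row=0; cleared 0 line(s) (total 0); column heights now [0 1 3 3 2 2 3], max=3
Drop 4: S rot0 at col 0 lands with bottom-row=2; cleared 0 line(s) (total 0); column heights now [3 4 4 3 2 2 3], max=4
Drop 5: S rot1 at col 4 lands with bottom-row=2; cleared 0 line(s) (total 0); column heights now [3 4 4 3 5 4 3], max=5

Answer: .......
.......
.......
....#..
.##.##.
####.##
...####
.####.#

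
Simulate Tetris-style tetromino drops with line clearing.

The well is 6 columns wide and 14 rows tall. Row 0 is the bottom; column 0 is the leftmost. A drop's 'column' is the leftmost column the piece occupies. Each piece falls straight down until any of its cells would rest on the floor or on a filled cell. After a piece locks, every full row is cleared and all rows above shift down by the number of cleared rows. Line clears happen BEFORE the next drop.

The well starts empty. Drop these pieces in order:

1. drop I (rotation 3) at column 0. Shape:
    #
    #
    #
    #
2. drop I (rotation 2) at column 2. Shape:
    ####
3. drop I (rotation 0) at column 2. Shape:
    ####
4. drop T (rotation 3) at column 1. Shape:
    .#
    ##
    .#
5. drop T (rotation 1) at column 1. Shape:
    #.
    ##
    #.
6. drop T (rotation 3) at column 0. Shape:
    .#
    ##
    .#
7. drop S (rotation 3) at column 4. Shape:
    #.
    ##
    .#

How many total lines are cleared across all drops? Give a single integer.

Drop 1: I rot3 at col 0 lands with bottom-row=0; cleared 0 line(s) (total 0); column heights now [4 0 0 0 0 0], max=4
Drop 2: I rot2 at col 2 lands with bottom-row=0; cleared 0 line(s) (total 0); column heights now [4 0 1 1 1 1], max=4
Drop 3: I rot0 at col 2 lands with bottom-row=1; cleared 0 line(s) (total 0); column heights now [4 0 2 2 2 2], max=4
Drop 4: T rot3 at col 1 lands with bottom-row=2; cleared 0 line(s) (total 0); column heights now [4 4 5 2 2 2], max=5
Drop 5: T rot1 at col 1 lands with bottom-row=4; cleared 0 line(s) (total 0); column heights now [4 7 6 2 2 2], max=7
Drop 6: T rot3 at col 0 lands with bottom-row=7; cleared 0 line(s) (total 0); column heights now [9 10 6 2 2 2], max=10
Drop 7: S rot3 at col 4 lands with bottom-row=2; cleared 0 line(s) (total 0); column heights now [9 10 6 2 5 4], max=10

Answer: 0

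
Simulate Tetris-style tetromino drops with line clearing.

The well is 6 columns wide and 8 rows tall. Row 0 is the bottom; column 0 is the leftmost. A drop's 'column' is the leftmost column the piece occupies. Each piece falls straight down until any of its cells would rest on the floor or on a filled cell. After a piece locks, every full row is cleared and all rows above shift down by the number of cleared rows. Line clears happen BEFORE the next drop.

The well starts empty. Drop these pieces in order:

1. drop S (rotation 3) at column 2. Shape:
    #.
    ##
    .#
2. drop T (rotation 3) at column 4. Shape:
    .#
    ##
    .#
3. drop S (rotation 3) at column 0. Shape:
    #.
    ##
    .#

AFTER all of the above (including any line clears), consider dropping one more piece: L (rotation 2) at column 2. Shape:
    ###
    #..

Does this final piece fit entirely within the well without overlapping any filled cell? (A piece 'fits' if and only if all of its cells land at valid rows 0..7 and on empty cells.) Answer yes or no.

Drop 1: S rot3 at col 2 lands with bottom-row=0; cleared 0 line(s) (total 0); column heights now [0 0 3 2 0 0], max=3
Drop 2: T rot3 at col 4 lands with bottom-row=0; cleared 0 line(s) (total 0); column heights now [0 0 3 2 2 3], max=3
Drop 3: S rot3 at col 0 lands with bottom-row=0; cleared 1 line(s) (total 1); column heights now [2 1 2 1 0 2], max=2
Test piece L rot2 at col 2 (width 3): heights before test = [2 1 2 1 0 2]; fits = True

Answer: yes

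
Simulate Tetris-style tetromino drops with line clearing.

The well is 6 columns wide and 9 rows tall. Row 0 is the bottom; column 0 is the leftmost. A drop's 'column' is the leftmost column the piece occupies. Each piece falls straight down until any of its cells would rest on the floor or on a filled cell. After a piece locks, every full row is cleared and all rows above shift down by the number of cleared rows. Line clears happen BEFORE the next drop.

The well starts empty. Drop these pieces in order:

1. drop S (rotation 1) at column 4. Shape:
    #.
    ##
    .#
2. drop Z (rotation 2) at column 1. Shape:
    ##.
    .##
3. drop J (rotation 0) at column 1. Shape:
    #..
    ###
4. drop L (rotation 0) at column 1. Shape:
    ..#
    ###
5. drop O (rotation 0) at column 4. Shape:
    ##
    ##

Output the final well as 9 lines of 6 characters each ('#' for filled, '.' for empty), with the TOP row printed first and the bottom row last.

Drop 1: S rot1 at col 4 lands with bottom-row=0; cleared 0 line(s) (total 0); column heights now [0 0 0 0 3 2], max=3
Drop 2: Z rot2 at col 1 lands with bottom-row=0; cleared 0 line(s) (total 0); column heights now [0 2 2 1 3 2], max=3
Drop 3: J rot0 at col 1 lands with bottom-row=2; cleared 0 line(s) (total 0); column heights now [0 4 3 3 3 2], max=4
Drop 4: L rot0 at col 1 lands with bottom-row=4; cleared 0 line(s) (total 0); column heights now [0 5 5 6 3 2], max=6
Drop 5: O rot0 at col 4 lands with bottom-row=3; cleared 0 line(s) (total 0); column heights now [0 5 5 6 5 5], max=6

Answer: ......
......
......
...#..
.#####
.#..##
.####.
.##.##
..##.#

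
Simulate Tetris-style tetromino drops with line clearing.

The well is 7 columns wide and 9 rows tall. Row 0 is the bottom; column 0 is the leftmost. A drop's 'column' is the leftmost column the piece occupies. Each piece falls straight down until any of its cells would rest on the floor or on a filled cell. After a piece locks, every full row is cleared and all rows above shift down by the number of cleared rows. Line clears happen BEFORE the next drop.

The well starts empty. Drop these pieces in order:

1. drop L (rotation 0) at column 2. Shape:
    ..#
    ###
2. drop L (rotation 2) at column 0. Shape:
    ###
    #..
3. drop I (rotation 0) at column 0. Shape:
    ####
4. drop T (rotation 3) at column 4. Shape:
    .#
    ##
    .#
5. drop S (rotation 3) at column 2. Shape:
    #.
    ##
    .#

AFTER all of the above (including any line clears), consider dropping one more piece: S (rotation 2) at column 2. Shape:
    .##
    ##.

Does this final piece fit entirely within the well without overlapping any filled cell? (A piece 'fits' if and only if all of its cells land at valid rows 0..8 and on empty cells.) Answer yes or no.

Drop 1: L rot0 at col 2 lands with bottom-row=0; cleared 0 line(s) (total 0); column heights now [0 0 1 1 2 0 0], max=2
Drop 2: L rot2 at col 0 lands with bottom-row=0; cleared 0 line(s) (total 0); column heights now [2 2 2 1 2 0 0], max=2
Drop 3: I rot0 at col 0 lands with bottom-row=2; cleared 0 line(s) (total 0); column heights now [3 3 3 3 2 0 0], max=3
Drop 4: T rot3 at col 4 lands with bottom-row=1; cleared 0 line(s) (total 0); column heights now [3 3 3 3 3 4 0], max=4
Drop 5: S rot3 at col 2 lands with bottom-row=3; cleared 0 line(s) (total 0); column heights now [3 3 6 5 3 4 0], max=6
Test piece S rot2 at col 2 (width 3): heights before test = [3 3 6 5 3 4 0]; fits = True

Answer: yes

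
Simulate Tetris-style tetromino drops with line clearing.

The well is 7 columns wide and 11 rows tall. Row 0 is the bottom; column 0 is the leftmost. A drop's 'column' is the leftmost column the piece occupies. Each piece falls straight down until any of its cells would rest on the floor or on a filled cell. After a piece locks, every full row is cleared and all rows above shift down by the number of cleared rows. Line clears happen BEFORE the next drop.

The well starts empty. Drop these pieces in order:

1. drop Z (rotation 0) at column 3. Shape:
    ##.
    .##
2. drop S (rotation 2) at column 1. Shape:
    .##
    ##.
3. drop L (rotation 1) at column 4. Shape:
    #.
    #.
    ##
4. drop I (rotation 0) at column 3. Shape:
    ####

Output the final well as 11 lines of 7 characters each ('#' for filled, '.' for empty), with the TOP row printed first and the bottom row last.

Answer: .......
.......
.......
.......
.......
...####
....#..
....#..
..####.
.####..
....##.

Derivation:
Drop 1: Z rot0 at col 3 lands with bottom-row=0; cleared 0 line(s) (total 0); column heights now [0 0 0 2 2 1 0], max=2
Drop 2: S rot2 at col 1 lands with bottom-row=1; cleared 0 line(s) (total 0); column heights now [0 2 3 3 2 1 0], max=3
Drop 3: L rot1 at col 4 lands with bottom-row=2; cleared 0 line(s) (total 0); column heights now [0 2 3 3 5 3 0], max=5
Drop 4: I rot0 at col 3 lands with bottom-row=5; cleared 0 line(s) (total 0); column heights now [0 2 3 6 6 6 6], max=6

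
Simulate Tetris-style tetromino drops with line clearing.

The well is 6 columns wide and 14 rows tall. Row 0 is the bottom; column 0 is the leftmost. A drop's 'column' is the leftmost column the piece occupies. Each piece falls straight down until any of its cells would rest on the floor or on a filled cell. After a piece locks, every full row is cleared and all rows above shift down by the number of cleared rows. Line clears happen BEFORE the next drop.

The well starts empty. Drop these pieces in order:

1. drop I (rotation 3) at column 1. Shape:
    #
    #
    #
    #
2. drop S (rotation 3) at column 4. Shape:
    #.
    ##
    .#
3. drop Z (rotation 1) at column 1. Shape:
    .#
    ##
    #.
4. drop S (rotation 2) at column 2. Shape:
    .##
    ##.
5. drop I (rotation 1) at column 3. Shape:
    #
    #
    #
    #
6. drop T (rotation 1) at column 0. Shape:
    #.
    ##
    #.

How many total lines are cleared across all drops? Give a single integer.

Drop 1: I rot3 at col 1 lands with bottom-row=0; cleared 0 line(s) (total 0); column heights now [0 4 0 0 0 0], max=4
Drop 2: S rot3 at col 4 lands with bottom-row=0; cleared 0 line(s) (total 0); column heights now [0 4 0 0 3 2], max=4
Drop 3: Z rot1 at col 1 lands with bottom-row=4; cleared 0 line(s) (total 0); column heights now [0 6 7 0 3 2], max=7
Drop 4: S rot2 at col 2 lands with bottom-row=7; cleared 0 line(s) (total 0); column heights now [0 6 8 9 9 2], max=9
Drop 5: I rot1 at col 3 lands with bottom-row=9; cleared 0 line(s) (total 0); column heights now [0 6 8 13 9 2], max=13
Drop 6: T rot1 at col 0 lands with bottom-row=5; cleared 0 line(s) (total 0); column heights now [8 7 8 13 9 2], max=13

Answer: 0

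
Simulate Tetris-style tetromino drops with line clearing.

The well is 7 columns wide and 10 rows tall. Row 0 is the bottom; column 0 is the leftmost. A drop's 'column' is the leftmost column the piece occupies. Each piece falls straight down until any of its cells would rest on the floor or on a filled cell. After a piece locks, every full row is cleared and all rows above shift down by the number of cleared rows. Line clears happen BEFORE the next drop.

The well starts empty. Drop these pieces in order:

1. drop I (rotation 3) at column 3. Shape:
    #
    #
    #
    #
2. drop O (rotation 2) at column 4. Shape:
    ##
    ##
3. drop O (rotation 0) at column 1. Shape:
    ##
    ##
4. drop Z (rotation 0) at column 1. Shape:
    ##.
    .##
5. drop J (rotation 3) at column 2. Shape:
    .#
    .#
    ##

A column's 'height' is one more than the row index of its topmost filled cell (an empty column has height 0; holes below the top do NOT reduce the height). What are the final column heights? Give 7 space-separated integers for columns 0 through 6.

Drop 1: I rot3 at col 3 lands with bottom-row=0; cleared 0 line(s) (total 0); column heights now [0 0 0 4 0 0 0], max=4
Drop 2: O rot2 at col 4 lands with bottom-row=0; cleared 0 line(s) (total 0); column heights now [0 0 0 4 2 2 0], max=4
Drop 3: O rot0 at col 1 lands with bottom-row=0; cleared 0 line(s) (total 0); column heights now [0 2 2 4 2 2 0], max=4
Drop 4: Z rot0 at col 1 lands with bottom-row=4; cleared 0 line(s) (total 0); column heights now [0 6 6 5 2 2 0], max=6
Drop 5: J rot3 at col 2 lands with bottom-row=6; cleared 0 line(s) (total 0); column heights now [0 6 7 9 2 2 0], max=9

Answer: 0 6 7 9 2 2 0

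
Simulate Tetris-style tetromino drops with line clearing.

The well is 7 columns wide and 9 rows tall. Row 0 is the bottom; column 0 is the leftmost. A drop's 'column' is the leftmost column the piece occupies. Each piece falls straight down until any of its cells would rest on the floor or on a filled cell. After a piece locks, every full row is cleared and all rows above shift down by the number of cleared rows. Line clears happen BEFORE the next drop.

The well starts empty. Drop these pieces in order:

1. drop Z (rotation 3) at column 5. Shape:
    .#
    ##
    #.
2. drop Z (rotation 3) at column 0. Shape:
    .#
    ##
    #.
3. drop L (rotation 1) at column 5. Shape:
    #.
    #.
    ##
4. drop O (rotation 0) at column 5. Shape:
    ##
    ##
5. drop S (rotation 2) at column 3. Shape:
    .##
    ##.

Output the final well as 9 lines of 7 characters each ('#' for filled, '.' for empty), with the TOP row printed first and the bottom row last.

Answer: ....##.
...####
.....##
.....#.
.....#.
.....##
.#....#
##...##
#....#.

Derivation:
Drop 1: Z rot3 at col 5 lands with bottom-row=0; cleared 0 line(s) (total 0); column heights now [0 0 0 0 0 2 3], max=3
Drop 2: Z rot3 at col 0 lands with bottom-row=0; cleared 0 line(s) (total 0); column heights now [2 3 0 0 0 2 3], max=3
Drop 3: L rot1 at col 5 lands with bottom-row=3; cleared 0 line(s) (total 0); column heights now [2 3 0 0 0 6 4], max=6
Drop 4: O rot0 at col 5 lands with bottom-row=6; cleared 0 line(s) (total 0); column heights now [2 3 0 0 0 8 8], max=8
Drop 5: S rot2 at col 3 lands with bottom-row=7; cleared 0 line(s) (total 0); column heights now [2 3 0 8 9 9 8], max=9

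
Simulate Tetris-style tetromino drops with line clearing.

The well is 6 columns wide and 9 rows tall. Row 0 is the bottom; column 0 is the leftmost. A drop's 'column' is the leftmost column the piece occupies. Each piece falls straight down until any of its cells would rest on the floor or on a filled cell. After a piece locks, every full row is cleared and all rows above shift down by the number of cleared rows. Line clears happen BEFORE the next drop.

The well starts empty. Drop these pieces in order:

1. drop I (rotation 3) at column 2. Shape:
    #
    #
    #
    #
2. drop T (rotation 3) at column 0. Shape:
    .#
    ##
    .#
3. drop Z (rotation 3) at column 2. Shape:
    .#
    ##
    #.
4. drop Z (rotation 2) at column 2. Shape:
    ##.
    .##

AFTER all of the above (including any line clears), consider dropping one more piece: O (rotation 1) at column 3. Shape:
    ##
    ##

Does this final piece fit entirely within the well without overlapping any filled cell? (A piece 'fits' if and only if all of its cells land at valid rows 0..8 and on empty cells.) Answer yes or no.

Drop 1: I rot3 at col 2 lands with bottom-row=0; cleared 0 line(s) (total 0); column heights now [0 0 4 0 0 0], max=4
Drop 2: T rot3 at col 0 lands with bottom-row=0; cleared 0 line(s) (total 0); column heights now [2 3 4 0 0 0], max=4
Drop 3: Z rot3 at col 2 lands with bottom-row=4; cleared 0 line(s) (total 0); column heights now [2 3 6 7 0 0], max=7
Drop 4: Z rot2 at col 2 lands with bottom-row=7; cleared 0 line(s) (total 0); column heights now [2 3 9 9 8 0], max=9
Test piece O rot1 at col 3 (width 2): heights before test = [2 3 9 9 8 0]; fits = False

Answer: no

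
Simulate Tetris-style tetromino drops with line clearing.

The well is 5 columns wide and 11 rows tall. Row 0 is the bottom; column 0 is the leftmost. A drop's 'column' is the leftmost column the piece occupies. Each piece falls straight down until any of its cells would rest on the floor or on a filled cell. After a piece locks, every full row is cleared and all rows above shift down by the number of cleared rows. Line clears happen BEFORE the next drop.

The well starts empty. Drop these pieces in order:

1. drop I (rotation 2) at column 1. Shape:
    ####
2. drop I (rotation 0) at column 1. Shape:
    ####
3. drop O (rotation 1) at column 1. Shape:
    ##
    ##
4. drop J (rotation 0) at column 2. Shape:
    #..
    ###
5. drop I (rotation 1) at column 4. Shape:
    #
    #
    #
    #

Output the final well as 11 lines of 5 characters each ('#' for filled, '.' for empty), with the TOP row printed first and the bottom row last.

Drop 1: I rot2 at col 1 lands with bottom-row=0; cleared 0 line(s) (total 0); column heights now [0 1 1 1 1], max=1
Drop 2: I rot0 at col 1 lands with bottom-row=1; cleared 0 line(s) (total 0); column heights now [0 2 2 2 2], max=2
Drop 3: O rot1 at col 1 lands with bottom-row=2; cleared 0 line(s) (total 0); column heights now [0 4 4 2 2], max=4
Drop 4: J rot0 at col 2 lands with bottom-row=4; cleared 0 line(s) (total 0); column heights now [0 4 6 5 5], max=6
Drop 5: I rot1 at col 4 lands with bottom-row=5; cleared 0 line(s) (total 0); column heights now [0 4 6 5 9], max=9

Answer: .....
.....
....#
....#
....#
..#.#
..###
.##..
.##..
.####
.####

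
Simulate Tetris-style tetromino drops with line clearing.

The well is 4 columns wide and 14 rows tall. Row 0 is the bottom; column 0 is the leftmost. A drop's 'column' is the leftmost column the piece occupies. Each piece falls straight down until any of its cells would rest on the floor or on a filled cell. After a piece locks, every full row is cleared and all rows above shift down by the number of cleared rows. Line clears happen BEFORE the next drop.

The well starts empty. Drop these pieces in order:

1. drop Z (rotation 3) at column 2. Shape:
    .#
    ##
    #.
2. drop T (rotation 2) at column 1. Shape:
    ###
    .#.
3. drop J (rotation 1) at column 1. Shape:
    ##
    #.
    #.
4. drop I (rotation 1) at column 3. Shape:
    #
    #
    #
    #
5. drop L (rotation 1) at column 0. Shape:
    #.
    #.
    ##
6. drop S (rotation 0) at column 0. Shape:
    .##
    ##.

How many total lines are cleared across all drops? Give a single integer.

Answer: 0

Derivation:
Drop 1: Z rot3 at col 2 lands with bottom-row=0; cleared 0 line(s) (total 0); column heights now [0 0 2 3], max=3
Drop 2: T rot2 at col 1 lands with bottom-row=2; cleared 0 line(s) (total 0); column heights now [0 4 4 4], max=4
Drop 3: J rot1 at col 1 lands with bottom-row=4; cleared 0 line(s) (total 0); column heights now [0 7 7 4], max=7
Drop 4: I rot1 at col 3 lands with bottom-row=4; cleared 0 line(s) (total 0); column heights now [0 7 7 8], max=8
Drop 5: L rot1 at col 0 lands with bottom-row=7; cleared 0 line(s) (total 0); column heights now [10 8 7 8], max=10
Drop 6: S rot0 at col 0 lands with bottom-row=10; cleared 0 line(s) (total 0); column heights now [11 12 12 8], max=12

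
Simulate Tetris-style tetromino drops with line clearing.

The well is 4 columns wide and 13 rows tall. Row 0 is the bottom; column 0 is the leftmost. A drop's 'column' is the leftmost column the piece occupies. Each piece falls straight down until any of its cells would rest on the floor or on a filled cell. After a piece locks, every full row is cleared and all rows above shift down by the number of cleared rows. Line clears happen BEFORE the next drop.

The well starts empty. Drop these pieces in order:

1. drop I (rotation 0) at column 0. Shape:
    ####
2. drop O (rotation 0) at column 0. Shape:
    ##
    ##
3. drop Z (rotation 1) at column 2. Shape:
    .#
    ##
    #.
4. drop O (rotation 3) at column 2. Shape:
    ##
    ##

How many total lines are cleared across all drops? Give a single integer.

Drop 1: I rot0 at col 0 lands with bottom-row=0; cleared 1 line(s) (total 1); column heights now [0 0 0 0], max=0
Drop 2: O rot0 at col 0 lands with bottom-row=0; cleared 0 line(s) (total 1); column heights now [2 2 0 0], max=2
Drop 3: Z rot1 at col 2 lands with bottom-row=0; cleared 1 line(s) (total 2); column heights now [1 1 1 2], max=2
Drop 4: O rot3 at col 2 lands with bottom-row=2; cleared 0 line(s) (total 2); column heights now [1 1 4 4], max=4

Answer: 2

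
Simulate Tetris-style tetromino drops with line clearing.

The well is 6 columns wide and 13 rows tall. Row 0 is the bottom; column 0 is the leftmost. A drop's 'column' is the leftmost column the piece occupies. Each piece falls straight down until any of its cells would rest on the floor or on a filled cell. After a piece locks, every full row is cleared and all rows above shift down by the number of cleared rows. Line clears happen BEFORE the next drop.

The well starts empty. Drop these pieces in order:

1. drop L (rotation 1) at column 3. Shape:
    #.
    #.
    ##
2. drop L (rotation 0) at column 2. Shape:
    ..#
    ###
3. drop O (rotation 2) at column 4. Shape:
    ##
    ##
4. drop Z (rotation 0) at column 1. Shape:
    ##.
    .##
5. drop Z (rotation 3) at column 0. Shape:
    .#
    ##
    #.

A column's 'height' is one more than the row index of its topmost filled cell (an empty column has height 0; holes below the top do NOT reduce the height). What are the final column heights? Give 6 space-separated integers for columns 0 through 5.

Drop 1: L rot1 at col 3 lands with bottom-row=0; cleared 0 line(s) (total 0); column heights now [0 0 0 3 1 0], max=3
Drop 2: L rot0 at col 2 lands with bottom-row=3; cleared 0 line(s) (total 0); column heights now [0 0 4 4 5 0], max=5
Drop 3: O rot2 at col 4 lands with bottom-row=5; cleared 0 line(s) (total 0); column heights now [0 0 4 4 7 7], max=7
Drop 4: Z rot0 at col 1 lands with bottom-row=4; cleared 0 line(s) (total 0); column heights now [0 6 6 5 7 7], max=7
Drop 5: Z rot3 at col 0 lands with bottom-row=5; cleared 0 line(s) (total 0); column heights now [7 8 6 5 7 7], max=8

Answer: 7 8 6 5 7 7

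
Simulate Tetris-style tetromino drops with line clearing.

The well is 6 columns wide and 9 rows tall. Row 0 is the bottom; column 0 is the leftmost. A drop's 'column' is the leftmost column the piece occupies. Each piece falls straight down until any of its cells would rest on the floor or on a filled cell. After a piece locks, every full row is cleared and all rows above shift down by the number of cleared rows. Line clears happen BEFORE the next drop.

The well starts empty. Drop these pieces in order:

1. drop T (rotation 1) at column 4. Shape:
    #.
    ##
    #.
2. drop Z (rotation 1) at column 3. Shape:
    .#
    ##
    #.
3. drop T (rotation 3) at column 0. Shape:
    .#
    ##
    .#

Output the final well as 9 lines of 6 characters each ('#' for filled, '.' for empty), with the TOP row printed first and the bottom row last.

Drop 1: T rot1 at col 4 lands with bottom-row=0; cleared 0 line(s) (total 0); column heights now [0 0 0 0 3 2], max=3
Drop 2: Z rot1 at col 3 lands with bottom-row=2; cleared 0 line(s) (total 0); column heights now [0 0 0 4 5 2], max=5
Drop 3: T rot3 at col 0 lands with bottom-row=0; cleared 0 line(s) (total 0); column heights now [2 3 0 4 5 2], max=5

Answer: ......
......
......
......
....#.
...##.
.#.##.
##..##
.#..#.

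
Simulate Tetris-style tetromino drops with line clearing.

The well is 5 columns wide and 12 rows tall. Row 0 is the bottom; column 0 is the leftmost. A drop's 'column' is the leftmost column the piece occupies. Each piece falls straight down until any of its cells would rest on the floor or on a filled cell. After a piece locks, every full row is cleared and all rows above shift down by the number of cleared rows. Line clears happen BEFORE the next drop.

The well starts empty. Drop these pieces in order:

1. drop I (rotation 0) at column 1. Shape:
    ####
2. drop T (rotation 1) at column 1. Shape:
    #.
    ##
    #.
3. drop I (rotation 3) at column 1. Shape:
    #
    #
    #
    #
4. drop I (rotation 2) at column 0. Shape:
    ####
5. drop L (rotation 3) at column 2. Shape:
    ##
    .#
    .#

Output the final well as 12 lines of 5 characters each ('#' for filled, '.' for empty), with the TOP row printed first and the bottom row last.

Answer: ..##.
...#.
...#.
####.
.#...
.#...
.#...
.#...
.#...
.##..
.#...
.####

Derivation:
Drop 1: I rot0 at col 1 lands with bottom-row=0; cleared 0 line(s) (total 0); column heights now [0 1 1 1 1], max=1
Drop 2: T rot1 at col 1 lands with bottom-row=1; cleared 0 line(s) (total 0); column heights now [0 4 3 1 1], max=4
Drop 3: I rot3 at col 1 lands with bottom-row=4; cleared 0 line(s) (total 0); column heights now [0 8 3 1 1], max=8
Drop 4: I rot2 at col 0 lands with bottom-row=8; cleared 0 line(s) (total 0); column heights now [9 9 9 9 1], max=9
Drop 5: L rot3 at col 2 lands with bottom-row=9; cleared 0 line(s) (total 0); column heights now [9 9 12 12 1], max=12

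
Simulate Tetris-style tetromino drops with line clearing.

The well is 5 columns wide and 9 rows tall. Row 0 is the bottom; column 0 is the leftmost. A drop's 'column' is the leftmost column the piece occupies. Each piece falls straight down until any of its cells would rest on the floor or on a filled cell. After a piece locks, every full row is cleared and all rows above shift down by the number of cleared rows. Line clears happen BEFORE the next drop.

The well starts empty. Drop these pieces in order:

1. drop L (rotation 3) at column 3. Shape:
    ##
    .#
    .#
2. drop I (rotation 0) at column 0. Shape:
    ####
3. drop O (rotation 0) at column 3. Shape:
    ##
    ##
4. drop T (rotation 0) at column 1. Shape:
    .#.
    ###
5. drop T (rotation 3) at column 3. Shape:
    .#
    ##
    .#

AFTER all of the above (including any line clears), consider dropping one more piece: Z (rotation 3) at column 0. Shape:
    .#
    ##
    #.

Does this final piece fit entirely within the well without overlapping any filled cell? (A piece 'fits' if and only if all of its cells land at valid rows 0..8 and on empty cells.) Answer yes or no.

Drop 1: L rot3 at col 3 lands with bottom-row=0; cleared 0 line(s) (total 0); column heights now [0 0 0 3 3], max=3
Drop 2: I rot0 at col 0 lands with bottom-row=3; cleared 0 line(s) (total 0); column heights now [4 4 4 4 3], max=4
Drop 3: O rot0 at col 3 lands with bottom-row=4; cleared 0 line(s) (total 0); column heights now [4 4 4 6 6], max=6
Drop 4: T rot0 at col 1 lands with bottom-row=6; cleared 0 line(s) (total 0); column heights now [4 7 8 7 6], max=8
Drop 5: T rot3 at col 3 lands with bottom-row=6; cleared 0 line(s) (total 0); column heights now [4 7 8 8 9], max=9
Test piece Z rot3 at col 0 (width 2): heights before test = [4 7 8 8 9]; fits = True

Answer: yes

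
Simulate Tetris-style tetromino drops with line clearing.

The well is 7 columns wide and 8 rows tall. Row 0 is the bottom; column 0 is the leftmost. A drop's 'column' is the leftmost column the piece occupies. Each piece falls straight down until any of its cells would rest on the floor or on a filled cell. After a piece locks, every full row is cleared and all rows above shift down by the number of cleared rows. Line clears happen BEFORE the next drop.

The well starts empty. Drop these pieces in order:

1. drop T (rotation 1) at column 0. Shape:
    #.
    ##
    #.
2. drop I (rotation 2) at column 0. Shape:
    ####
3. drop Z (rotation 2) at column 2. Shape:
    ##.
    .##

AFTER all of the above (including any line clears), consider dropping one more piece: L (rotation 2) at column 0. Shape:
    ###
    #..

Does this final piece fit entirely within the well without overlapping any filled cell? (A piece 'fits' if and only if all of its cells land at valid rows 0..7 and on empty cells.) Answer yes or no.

Drop 1: T rot1 at col 0 lands with bottom-row=0; cleared 0 line(s) (total 0); column heights now [3 2 0 0 0 0 0], max=3
Drop 2: I rot2 at col 0 lands with bottom-row=3; cleared 0 line(s) (total 0); column heights now [4 4 4 4 0 0 0], max=4
Drop 3: Z rot2 at col 2 lands with bottom-row=4; cleared 0 line(s) (total 0); column heights now [4 4 6 6 5 0 0], max=6
Test piece L rot2 at col 0 (width 3): heights before test = [4 4 6 6 5 0 0]; fits = True

Answer: yes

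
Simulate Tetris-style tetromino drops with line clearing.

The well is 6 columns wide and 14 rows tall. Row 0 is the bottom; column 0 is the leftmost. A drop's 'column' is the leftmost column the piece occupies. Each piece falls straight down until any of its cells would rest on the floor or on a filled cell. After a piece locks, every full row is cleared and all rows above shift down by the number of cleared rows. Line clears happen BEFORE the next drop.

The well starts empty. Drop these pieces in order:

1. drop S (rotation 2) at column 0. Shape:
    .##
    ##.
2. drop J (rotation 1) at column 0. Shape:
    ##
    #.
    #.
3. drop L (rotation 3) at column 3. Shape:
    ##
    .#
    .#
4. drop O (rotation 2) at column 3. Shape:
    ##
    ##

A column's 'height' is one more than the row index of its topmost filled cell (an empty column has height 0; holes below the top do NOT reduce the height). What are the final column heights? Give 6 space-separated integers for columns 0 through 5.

Drop 1: S rot2 at col 0 lands with bottom-row=0; cleared 0 line(s) (total 0); column heights now [1 2 2 0 0 0], max=2
Drop 2: J rot1 at col 0 lands with bottom-row=1; cleared 0 line(s) (total 0); column heights now [4 4 2 0 0 0], max=4
Drop 3: L rot3 at col 3 lands with bottom-row=0; cleared 0 line(s) (total 0); column heights now [4 4 2 3 3 0], max=4
Drop 4: O rot2 at col 3 lands with bottom-row=3; cleared 0 line(s) (total 0); column heights now [4 4 2 5 5 0], max=5

Answer: 4 4 2 5 5 0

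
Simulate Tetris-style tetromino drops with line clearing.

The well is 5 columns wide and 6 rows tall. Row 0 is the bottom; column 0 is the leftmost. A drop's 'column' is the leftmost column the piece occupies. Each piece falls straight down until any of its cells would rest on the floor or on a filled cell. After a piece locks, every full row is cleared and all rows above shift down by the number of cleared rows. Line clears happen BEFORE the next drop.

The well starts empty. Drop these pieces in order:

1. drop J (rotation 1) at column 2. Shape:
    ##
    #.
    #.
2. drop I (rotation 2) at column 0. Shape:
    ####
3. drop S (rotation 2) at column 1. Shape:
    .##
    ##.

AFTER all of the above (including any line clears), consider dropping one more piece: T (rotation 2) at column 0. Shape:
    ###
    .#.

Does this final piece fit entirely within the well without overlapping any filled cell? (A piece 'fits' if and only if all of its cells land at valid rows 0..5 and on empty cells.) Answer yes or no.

Answer: no

Derivation:
Drop 1: J rot1 at col 2 lands with bottom-row=0; cleared 0 line(s) (total 0); column heights now [0 0 3 3 0], max=3
Drop 2: I rot2 at col 0 lands with bottom-row=3; cleared 0 line(s) (total 0); column heights now [4 4 4 4 0], max=4
Drop 3: S rot2 at col 1 lands with bottom-row=4; cleared 0 line(s) (total 0); column heights now [4 5 6 6 0], max=6
Test piece T rot2 at col 0 (width 3): heights before test = [4 5 6 6 0]; fits = False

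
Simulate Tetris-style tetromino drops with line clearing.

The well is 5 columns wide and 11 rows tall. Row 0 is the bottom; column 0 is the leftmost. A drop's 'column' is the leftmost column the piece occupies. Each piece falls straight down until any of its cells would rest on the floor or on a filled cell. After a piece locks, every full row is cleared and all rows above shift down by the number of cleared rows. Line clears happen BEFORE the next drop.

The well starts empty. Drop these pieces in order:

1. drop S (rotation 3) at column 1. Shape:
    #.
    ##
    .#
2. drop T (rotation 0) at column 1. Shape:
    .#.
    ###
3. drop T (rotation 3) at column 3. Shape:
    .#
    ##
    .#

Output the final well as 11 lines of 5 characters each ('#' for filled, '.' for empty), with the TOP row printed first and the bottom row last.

Answer: .....
.....
.....
.....
.....
....#
..###
.####
.#...
.##..
..#..

Derivation:
Drop 1: S rot3 at col 1 lands with bottom-row=0; cleared 0 line(s) (total 0); column heights now [0 3 2 0 0], max=3
Drop 2: T rot0 at col 1 lands with bottom-row=3; cleared 0 line(s) (total 0); column heights now [0 4 5 4 0], max=5
Drop 3: T rot3 at col 3 lands with bottom-row=3; cleared 0 line(s) (total 0); column heights now [0 4 5 5 6], max=6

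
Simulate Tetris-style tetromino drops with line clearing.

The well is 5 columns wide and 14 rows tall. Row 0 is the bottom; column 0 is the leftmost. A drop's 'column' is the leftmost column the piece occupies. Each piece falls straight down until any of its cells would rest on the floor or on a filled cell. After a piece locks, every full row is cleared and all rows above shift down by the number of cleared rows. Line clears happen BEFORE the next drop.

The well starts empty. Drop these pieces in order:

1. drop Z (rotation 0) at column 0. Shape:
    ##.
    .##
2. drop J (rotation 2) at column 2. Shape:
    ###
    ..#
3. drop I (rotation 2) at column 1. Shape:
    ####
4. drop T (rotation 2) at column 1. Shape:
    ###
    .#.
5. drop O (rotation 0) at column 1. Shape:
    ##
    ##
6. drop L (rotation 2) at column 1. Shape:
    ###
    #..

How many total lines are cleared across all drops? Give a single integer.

Answer: 1

Derivation:
Drop 1: Z rot0 at col 0 lands with bottom-row=0; cleared 0 line(s) (total 0); column heights now [2 2 1 0 0], max=2
Drop 2: J rot2 at col 2 lands with bottom-row=0; cleared 1 line(s) (total 1); column heights now [0 1 1 0 1], max=1
Drop 3: I rot2 at col 1 lands with bottom-row=1; cleared 0 line(s) (total 1); column heights now [0 2 2 2 2], max=2
Drop 4: T rot2 at col 1 lands with bottom-row=2; cleared 0 line(s) (total 1); column heights now [0 4 4 4 2], max=4
Drop 5: O rot0 at col 1 lands with bottom-row=4; cleared 0 line(s) (total 1); column heights now [0 6 6 4 2], max=6
Drop 6: L rot2 at col 1 lands with bottom-row=6; cleared 0 line(s) (total 1); column heights now [0 8 8 8 2], max=8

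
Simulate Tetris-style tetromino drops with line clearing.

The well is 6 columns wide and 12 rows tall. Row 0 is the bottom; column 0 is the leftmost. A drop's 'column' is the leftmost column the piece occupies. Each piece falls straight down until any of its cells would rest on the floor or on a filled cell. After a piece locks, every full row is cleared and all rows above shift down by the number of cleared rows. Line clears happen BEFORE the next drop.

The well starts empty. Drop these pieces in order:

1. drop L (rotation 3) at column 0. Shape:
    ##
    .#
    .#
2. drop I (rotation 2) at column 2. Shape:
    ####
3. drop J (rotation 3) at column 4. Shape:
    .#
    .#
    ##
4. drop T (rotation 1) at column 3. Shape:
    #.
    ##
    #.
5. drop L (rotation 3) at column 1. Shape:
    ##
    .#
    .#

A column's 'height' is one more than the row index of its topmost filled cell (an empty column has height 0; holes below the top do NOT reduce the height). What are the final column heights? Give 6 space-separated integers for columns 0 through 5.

Answer: 0 3 3 3 2 3

Derivation:
Drop 1: L rot3 at col 0 lands with bottom-row=0; cleared 0 line(s) (total 0); column heights now [3 3 0 0 0 0], max=3
Drop 2: I rot2 at col 2 lands with bottom-row=0; cleared 0 line(s) (total 0); column heights now [3 3 1 1 1 1], max=3
Drop 3: J rot3 at col 4 lands with bottom-row=1; cleared 0 line(s) (total 0); column heights now [3 3 1 1 2 4], max=4
Drop 4: T rot1 at col 3 lands with bottom-row=1; cleared 0 line(s) (total 0); column heights now [3 3 1 4 3 4], max=4
Drop 5: L rot3 at col 1 lands with bottom-row=1; cleared 1 line(s) (total 1); column heights now [0 3 3 3 2 3], max=3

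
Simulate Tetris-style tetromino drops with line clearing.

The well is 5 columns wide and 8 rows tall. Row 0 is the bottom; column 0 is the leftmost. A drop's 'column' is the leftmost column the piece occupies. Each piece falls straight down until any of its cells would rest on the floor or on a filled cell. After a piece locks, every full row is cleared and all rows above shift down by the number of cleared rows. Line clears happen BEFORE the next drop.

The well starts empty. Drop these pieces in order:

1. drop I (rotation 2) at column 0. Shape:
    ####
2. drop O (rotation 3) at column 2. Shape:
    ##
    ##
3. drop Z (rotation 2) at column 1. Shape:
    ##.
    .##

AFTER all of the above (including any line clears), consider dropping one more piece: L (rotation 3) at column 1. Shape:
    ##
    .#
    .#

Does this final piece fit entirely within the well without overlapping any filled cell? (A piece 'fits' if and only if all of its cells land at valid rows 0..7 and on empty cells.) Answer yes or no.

Drop 1: I rot2 at col 0 lands with bottom-row=0; cleared 0 line(s) (total 0); column heights now [1 1 1 1 0], max=1
Drop 2: O rot3 at col 2 lands with bottom-row=1; cleared 0 line(s) (total 0); column heights now [1 1 3 3 0], max=3
Drop 3: Z rot2 at col 1 lands with bottom-row=3; cleared 0 line(s) (total 0); column heights now [1 5 5 4 0], max=5
Test piece L rot3 at col 1 (width 2): heights before test = [1 5 5 4 0]; fits = True

Answer: yes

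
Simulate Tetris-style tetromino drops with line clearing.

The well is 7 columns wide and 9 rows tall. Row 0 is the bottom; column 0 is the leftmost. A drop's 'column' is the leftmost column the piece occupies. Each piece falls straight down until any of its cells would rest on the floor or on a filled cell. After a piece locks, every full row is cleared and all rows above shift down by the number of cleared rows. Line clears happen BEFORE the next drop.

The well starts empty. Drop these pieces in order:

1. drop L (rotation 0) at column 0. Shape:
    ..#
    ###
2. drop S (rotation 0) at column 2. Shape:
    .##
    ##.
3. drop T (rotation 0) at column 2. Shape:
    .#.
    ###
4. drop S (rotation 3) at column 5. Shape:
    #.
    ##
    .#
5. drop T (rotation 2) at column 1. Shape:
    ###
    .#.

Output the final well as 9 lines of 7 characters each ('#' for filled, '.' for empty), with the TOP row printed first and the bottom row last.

Drop 1: L rot0 at col 0 lands with bottom-row=0; cleared 0 line(s) (total 0); column heights now [1 1 2 0 0 0 0], max=2
Drop 2: S rot0 at col 2 lands with bottom-row=2; cleared 0 line(s) (total 0); column heights now [1 1 3 4 4 0 0], max=4
Drop 3: T rot0 at col 2 lands with bottom-row=4; cleared 0 line(s) (total 0); column heights now [1 1 5 6 5 0 0], max=6
Drop 4: S rot3 at col 5 lands with bottom-row=0; cleared 0 line(s) (total 0); column heights now [1 1 5 6 5 3 2], max=6
Drop 5: T rot2 at col 1 lands with bottom-row=5; cleared 0 line(s) (total 0); column heights now [1 7 7 7 5 3 2], max=7

Answer: .......
.......
.###...
..##...
..###..
...##..
..##.#.
..#..##
###...#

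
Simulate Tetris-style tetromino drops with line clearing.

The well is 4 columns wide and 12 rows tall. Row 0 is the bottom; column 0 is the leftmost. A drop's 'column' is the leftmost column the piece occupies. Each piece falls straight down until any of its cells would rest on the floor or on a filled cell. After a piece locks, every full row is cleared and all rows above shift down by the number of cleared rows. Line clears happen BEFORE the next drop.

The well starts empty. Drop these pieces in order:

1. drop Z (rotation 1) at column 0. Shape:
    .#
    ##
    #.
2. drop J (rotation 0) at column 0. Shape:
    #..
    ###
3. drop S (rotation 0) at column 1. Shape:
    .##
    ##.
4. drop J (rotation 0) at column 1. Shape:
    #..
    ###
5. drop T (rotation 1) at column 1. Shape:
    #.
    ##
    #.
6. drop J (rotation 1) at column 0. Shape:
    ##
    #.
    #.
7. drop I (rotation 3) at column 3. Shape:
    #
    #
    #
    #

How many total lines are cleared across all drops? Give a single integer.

Drop 1: Z rot1 at col 0 lands with bottom-row=0; cleared 0 line(s) (total 0); column heights now [2 3 0 0], max=3
Drop 2: J rot0 at col 0 lands with bottom-row=3; cleared 0 line(s) (total 0); column heights now [5 4 4 0], max=5
Drop 3: S rot0 at col 1 lands with bottom-row=4; cleared 0 line(s) (total 0); column heights now [5 5 6 6], max=6
Drop 4: J rot0 at col 1 lands with bottom-row=6; cleared 0 line(s) (total 0); column heights now [5 8 7 7], max=8
Drop 5: T rot1 at col 1 lands with bottom-row=8; cleared 0 line(s) (total 0); column heights now [5 11 10 7], max=11
Drop 6: J rot1 at col 0 lands with bottom-row=9; cleared 0 line(s) (total 0); column heights now [12 12 10 7], max=12
Drop 7: I rot3 at col 3 lands with bottom-row=7; cleared 1 line(s) (total 1); column heights now [11 11 7 10], max=11

Answer: 1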